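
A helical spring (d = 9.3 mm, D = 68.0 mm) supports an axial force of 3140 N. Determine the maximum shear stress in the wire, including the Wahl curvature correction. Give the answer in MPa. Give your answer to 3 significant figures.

813 MPa

Spring index C = D/d = 68.0/9.3 = 7.3118
K_W = (4C−1)/(4C−4) + 0.615/C = 28.247/25.247 + 0.0841 = 1.2029
τ₀ = 8FD/(πd³) = 8·3140·68.0/(π·9.3³) = 1.70816e+06/2527 = 675.97 MPa
τ_max = K·τ₀ = 1.2029 × 675.97 = 813.15 MPa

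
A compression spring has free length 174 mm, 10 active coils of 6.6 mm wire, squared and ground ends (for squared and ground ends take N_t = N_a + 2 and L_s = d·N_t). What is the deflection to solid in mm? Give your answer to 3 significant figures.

N_t = 12; L_s = 6.6·12 = 79.2 mm
δ_solid = L₀ − L_s = 174 − 79.2 = 94.8 mm

94.8 mm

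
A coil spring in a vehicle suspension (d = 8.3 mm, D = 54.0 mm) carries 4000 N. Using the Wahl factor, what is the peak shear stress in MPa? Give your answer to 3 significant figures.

1180 MPa

Spring index C = D/d = 54.0/8.3 = 6.5060
K_W = (4C−1)/(4C−4) + 0.615/C = 25.024/22.024 + 0.0945 = 1.2307
τ₀ = 8FD/(πd³) = 8·4000·54.0/(π·8.3³) = 1.728e+06/1796.3 = 961.97 MPa
τ_max = K·τ₀ = 1.2307 × 961.97 = 1183.9 MPa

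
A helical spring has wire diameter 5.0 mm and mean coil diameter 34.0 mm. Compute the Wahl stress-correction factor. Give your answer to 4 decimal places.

C = D/d = 34.0/5.0 = 6.8000
K_W = (4C−1)/(4C−4) + 0.615/C = 26.200/23.200 + 0.0904 = 1.2198

1.2198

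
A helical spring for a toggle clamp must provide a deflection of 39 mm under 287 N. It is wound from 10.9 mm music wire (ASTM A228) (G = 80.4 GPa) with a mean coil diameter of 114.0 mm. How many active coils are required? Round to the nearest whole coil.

13

Required rate k = F/δ = 287/39 = 7.359 N/mm
N_a = Gd⁴/(8D³k) = (80.4×10³ × 10.9⁴)/(8 × 114.0³ × 7.359)
    = 1.13491e+09 / 8.72212e+07 = 13.01 → 13 coils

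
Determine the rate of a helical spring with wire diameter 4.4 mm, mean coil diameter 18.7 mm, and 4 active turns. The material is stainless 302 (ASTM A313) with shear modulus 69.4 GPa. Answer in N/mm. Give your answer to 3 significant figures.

124 N/mm

k = Gd⁴/(8D³N_a) = (69.4×10³ × 4.4⁴) / (8 × 18.7³ × 4)
  = 2.60118e+07 / 209254 = 124.31 N/mm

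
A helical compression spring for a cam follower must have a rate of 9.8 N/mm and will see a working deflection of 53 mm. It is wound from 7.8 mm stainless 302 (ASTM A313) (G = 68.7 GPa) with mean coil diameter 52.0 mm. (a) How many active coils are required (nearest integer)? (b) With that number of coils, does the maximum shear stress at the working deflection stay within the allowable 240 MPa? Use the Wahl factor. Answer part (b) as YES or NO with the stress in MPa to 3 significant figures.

N_a = Gd⁴/(8D³k) = (68.7×10³)(7.8⁴)/(8·52.0³·9.8) = 23.07 → N_a = 23
Actual rate k = Gd⁴/(8D³·23) = 9.829 N/mm
Working load F = kδ = 9.829·53 = 520.93 N
C = 52.0/7.8 = 6.6667; K_W = (4C−1)/(4C−4)+0.615/C = 1.2246
τ_max = K_W·8FD/(πd³) = 1.2246·145.36 = 178.01 MPa
τ_max ≤ 240 MPa → acceptable

(a) 23 coils; (b) YES, τ_max = 178 MPa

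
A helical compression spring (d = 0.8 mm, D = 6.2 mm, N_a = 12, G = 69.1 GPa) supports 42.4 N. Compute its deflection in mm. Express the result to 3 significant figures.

k = Gd⁴/(8D³N_a) = (69.1×10³)(0.8⁴)/(8·6.2³·12) = 1.2371 N/mm
δ = F/k = 42.4 / 1.2371 = 34.275 mm

34.3 mm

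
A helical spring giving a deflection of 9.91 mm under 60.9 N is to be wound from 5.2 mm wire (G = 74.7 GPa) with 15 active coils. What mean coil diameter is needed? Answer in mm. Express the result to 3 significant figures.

42.0 mm

Required rate k = F/δ = 60.9/9.91 = 6.1453 N/mm
D = (Gd⁴/(8N_a·k))^(1/3) = (74.7×10³·5.2⁴/(8·15·6.1453))^(1/3)
  = (74064.3)^(1/3) = 41.9955 mm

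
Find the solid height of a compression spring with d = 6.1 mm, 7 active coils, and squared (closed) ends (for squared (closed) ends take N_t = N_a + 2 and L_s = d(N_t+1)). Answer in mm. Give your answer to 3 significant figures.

61.0 mm

squared (closed) ends: N_t = N_a + 2 = 7 + 2 = 9
L_s = d·(N_t+1) = 6.1 × 10 = 61 mm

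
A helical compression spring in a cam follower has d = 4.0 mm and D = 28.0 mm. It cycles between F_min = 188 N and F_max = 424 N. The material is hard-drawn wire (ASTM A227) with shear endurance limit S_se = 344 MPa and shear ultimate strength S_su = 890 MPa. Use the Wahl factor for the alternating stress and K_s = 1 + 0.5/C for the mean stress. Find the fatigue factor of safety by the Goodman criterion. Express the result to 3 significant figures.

C = D/d = 28.0/4.0 = 7.0000; K_W = (4C−1)/(4C−4)+0.615/C = 1.2129; K_s = 1+0.5/C = 1.0714
F_a = (F_max−F_min)/2 = 118 N; F_m = (F_max+F_min)/2 = 306 N
τ_a = K_W·8F_aD/(πd³) = 1.2129 × 131.46 = 159.44 MPa
τ_m = K_s·8F_mD/(πd³) = 1.0714 × 340.91 = 365.26 MPa
Goodman: 1/n_f = τ_a/S_se + τ_m/S_su = 159.44/344 + 365.26/890 = 0.46350 + 0.41041 = 0.87391
n_f = 1/0.87391 = 1.144

1.14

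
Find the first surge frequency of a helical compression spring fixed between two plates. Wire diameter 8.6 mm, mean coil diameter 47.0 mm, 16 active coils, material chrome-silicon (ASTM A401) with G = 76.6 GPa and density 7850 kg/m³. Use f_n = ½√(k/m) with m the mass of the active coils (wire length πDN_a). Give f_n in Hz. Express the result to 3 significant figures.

k = Gd⁴/(8D³N_a) = (76.6×10³)(8.6⁴)/(8·47.0³·16) = 31.53 N/mm = 31530 N/m
Wire length L = πDN_a = π·47.0·16 = 2362.5 mm
m = ρ·(πd²/4)·L = 7850 × 58.088×10⁻⁶ m² × 2.3625 m = 1.0773 kg
f_n = ½√(k/m) = 0.5·√(31530/1.0773) = 0.5·√(29268) = 85.54 Hz

85.5 Hz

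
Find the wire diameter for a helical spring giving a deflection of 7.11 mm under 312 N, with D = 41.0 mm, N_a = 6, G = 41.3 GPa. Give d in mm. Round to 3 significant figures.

Required rate k = F/δ = 312/7.11 = 43.882 N/mm
d = (8D³N_a·k / G)^(1/4) = (8·41.0³·6·43.882 / (41.3×10³))^0.25
  = (3515)^0.25 = 7.6998 mm

7.70 mm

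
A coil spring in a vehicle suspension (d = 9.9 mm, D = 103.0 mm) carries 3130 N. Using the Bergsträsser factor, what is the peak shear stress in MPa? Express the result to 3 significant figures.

Spring index C = D/d = 103.0/9.9 = 10.4040
K_B = (4C+2)/(4C−3) = 43.616/38.616 = 1.1295
τ₀ = 8FD/(πd³) = 8·3130·103.0/(π·9.9³) = 2.57912e+06/3048.3 = 846.09 MPa
τ_max = K·τ₀ = 1.1295 × 846.09 = 955.64 MPa

956 MPa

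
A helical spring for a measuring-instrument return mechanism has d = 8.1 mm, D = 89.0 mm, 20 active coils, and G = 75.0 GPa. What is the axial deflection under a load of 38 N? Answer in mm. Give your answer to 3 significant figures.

13.3 mm

k = Gd⁴/(8D³N_a) = (75.0×10³)(8.1⁴)/(8·89.0³·20) = 2.8623 N/mm
δ = F/k = 38 / 2.8623 = 13.276 mm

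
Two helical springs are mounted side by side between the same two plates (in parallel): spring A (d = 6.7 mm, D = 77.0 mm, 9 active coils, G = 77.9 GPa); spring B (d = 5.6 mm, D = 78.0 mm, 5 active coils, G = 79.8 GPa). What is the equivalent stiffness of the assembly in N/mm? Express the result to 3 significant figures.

k_A = Gd⁴/(8D³N_a) = (77.9×10³)(6.7⁴)/(8·77.0³·9) = 4.7756 N/mm
k_B = Gd⁴/(8D³N_a) = (79.8×10³)(5.6⁴)/(8·78.0³·5) = 4.1344 N/mm
Parallel: k_eq = 4.7756 + 4.1344 = 8.91 N/mm

8.91 N/mm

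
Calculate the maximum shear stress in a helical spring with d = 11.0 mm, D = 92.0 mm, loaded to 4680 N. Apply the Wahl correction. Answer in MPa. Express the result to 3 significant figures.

Spring index C = D/d = 92.0/11.0 = 8.3636
K_W = (4C−1)/(4C−4) + 0.615/C = 32.455/29.455 + 0.0735 = 1.1754
τ₀ = 8FD/(πd³) = 8·4680·92.0/(π·11.0³) = 3.44448e+06/4181.5 = 823.75 MPa
τ_max = K·τ₀ = 1.1754 × 823.75 = 968.22 MPa

968 MPa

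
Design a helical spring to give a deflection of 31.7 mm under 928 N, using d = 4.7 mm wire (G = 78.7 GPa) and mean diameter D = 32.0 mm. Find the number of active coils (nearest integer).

Required rate k = F/δ = 928/31.7 = 29.274 N/mm
N_a = Gd⁴/(8D³k) = (78.7×10³ × 4.7⁴)/(8 × 32.0³ × 29.274)
    = 3.84031e+07 / 7.67412e+06 = 5.004 → 5 coils

5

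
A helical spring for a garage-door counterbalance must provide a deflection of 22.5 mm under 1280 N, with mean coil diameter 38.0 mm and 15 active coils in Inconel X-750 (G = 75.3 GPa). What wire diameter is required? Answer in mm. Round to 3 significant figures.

Required rate k = F/δ = 1280/22.5 = 56.889 N/mm
d = (8D³N_a·k / G)^(1/4) = (8·38.0³·15·56.889 / (75.3×10³))^0.25
  = (4974.7)^0.25 = 8.3983 mm

8.40 mm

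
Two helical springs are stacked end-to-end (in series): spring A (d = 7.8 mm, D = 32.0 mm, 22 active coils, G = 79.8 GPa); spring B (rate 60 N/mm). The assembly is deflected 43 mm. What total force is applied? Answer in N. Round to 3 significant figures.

k_A = Gd⁴/(8D³N_a) = (79.8×10³)(7.8⁴)/(8·32.0³·22) = 51.218 N/mm
Series: 1/k_eq = 1/51.218 + 1/60 = 0.036191; k_eq = 27.631 N/mm
F = k_eq·δ = 27.631·43 = 1188.1 N

1190 N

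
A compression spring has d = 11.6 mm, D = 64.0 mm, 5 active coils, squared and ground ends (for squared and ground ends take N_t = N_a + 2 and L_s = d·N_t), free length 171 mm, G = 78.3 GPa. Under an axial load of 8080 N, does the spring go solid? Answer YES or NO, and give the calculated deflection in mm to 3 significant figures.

NO, δ = 59.8 mm

k = Gd⁴/(8D³N_a) = (78.3×10³)(11.6⁴)/(8·64.0³·5) = 135.21 N/mm
N_t = 7; L_s = 11.6·7 = 81.2 mm; δ_solid = L₀ − L_s = 171 − 81.2 = 89.8 mm
δ = F/k = 8080/135.21 = 59.761 mm
δ < δ_solid → spring does not go solid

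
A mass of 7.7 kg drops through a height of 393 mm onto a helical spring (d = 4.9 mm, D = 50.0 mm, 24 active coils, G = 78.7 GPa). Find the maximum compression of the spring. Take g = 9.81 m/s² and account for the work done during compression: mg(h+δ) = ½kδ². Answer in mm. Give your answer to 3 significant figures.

k = Gd⁴/(8D³N_a) = (78.7×10³)(4.9⁴)/(8·50.0³·24) = 1.8904 N/mm
W = mg = 7.7 × 9.81 = 75.537 N
½kδ² − Wδ − Wh = 0 → δ = (W + √(W² + 2kWh))/k
δ = (75.537 + √(5705.8 + 112235))/1.8904 = (75.537 + 343.43)/1.8904 = 221.63 mm

222 mm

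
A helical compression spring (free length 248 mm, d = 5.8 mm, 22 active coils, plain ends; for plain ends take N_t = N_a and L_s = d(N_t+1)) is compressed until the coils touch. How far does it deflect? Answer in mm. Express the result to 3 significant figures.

N_t = 22; L_s = 5.8·23 = 133.4 mm
δ_solid = L₀ − L_s = 248 − 133.4 = 114.6 mm

115 mm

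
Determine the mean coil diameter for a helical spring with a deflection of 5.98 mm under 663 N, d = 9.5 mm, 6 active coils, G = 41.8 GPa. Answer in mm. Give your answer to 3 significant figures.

Required rate k = F/δ = 663/5.98 = 110.87 N/mm
D = (Gd⁴/(8N_a·k))^(1/3) = (41.8×10³·9.5⁴/(8·6·110.87))^(1/3)
  = (63976)^(1/3) = 39.9950 mm

40.0 mm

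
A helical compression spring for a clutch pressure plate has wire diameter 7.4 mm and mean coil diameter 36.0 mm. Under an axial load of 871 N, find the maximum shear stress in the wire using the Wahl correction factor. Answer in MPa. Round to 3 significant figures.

Spring index C = D/d = 36.0/7.4 = 4.8649
K_W = (4C−1)/(4C−4) + 0.615/C = 18.459/15.459 + 0.1264 = 1.3205
τ₀ = 8FD/(πd³) = 8·871·36.0/(π·7.4³) = 250848/1273 = 197.05 MPa
τ_max = K·τ₀ = 1.3205 × 197.05 = 260.19 MPa

260 MPa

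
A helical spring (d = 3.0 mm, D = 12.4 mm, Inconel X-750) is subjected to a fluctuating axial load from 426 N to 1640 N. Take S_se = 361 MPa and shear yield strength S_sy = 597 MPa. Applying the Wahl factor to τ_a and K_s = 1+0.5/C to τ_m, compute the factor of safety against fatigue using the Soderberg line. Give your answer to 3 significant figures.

0.200

C = D/d = 12.4/3.0 = 4.1333; K_W = (4C−1)/(4C−4)+0.615/C = 1.3882; K_s = 1+0.5/C = 1.1210
F_a = (F_max−F_min)/2 = 607 N; F_m = (F_max+F_min)/2 = 1033 N
τ_a = K_W·8F_aD/(πd³) = 1.3882 × 709.88 = 985.43 MPa
τ_m = K_s·8F_mD/(πd³) = 1.1210 × 1208.1 = 1354.2 MPa
Soderberg: 1/n_f = τ_a/S_se + τ_m/S_sy = 985.43/361 + 1354.2/597 = 2.72971 + 2.26839 = 4.9981
n_f = 1/4.9981 = 0.2001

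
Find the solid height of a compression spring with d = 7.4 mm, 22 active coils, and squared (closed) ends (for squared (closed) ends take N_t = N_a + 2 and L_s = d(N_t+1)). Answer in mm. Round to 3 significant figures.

185 mm

squared (closed) ends: N_t = N_a + 2 = 22 + 2 = 24
L_s = d·(N_t+1) = 7.4 × 25 = 185 mm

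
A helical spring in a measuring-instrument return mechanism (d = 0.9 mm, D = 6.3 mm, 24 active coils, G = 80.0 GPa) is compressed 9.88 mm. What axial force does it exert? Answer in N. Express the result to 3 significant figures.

10.8 N

k = Gd⁴/(8D³N_a) = (80.0×10³)(0.9⁴)/(8·6.3³·24) = 1.0933 N/mm
F = k·δ = 1.0933 × 9.88 = 10.802 N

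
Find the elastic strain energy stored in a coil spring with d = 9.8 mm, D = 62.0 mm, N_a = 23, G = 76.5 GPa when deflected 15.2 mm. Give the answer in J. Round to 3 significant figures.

k = Gd⁴/(8D³N_a) = (76.5×10³)(9.8⁴)/(8·62.0³·23) = 16.091 N/mm
U = ½kδ² = 0.5 × 16.091 × 15.2² = 1858.8 N·mm = 1.8588 J

1.86 J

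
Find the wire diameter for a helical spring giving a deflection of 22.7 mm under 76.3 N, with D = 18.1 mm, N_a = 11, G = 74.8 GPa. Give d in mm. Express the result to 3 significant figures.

Required rate k = F/δ = 76.3/22.7 = 3.3612 N/mm
d = (8D³N_a·k / G)^(1/4) = (8·18.1³·11·3.3612 / (74.8×10³))^0.25
  = (23.449)^0.25 = 2.2005 mm

2.20 mm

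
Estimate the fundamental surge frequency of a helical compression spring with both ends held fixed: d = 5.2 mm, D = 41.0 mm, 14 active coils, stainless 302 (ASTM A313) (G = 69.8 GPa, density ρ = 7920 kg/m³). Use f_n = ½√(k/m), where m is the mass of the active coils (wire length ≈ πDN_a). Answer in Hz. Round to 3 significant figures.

k = Gd⁴/(8D³N_a) = (69.8×10³)(5.2⁴)/(8·41.0³·14) = 6.6115 N/mm = 6611.5 N/m
Wire length L = πDN_a = π·41.0·14 = 1803.3 mm
m = ρ·(πd²/4)·L = 7920 × 21.237×10⁻⁶ m² × 1.8033 m = 0.30331 kg
f_n = ½√(k/m) = 0.5·√(6611.5/0.30331) = 0.5·√(21798) = 73.821 Hz

73.8 Hz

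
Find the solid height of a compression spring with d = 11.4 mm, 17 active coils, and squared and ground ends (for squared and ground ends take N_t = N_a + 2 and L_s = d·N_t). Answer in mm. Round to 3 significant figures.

squared and ground ends: N_t = N_a + 2 = 17 + 2 = 19
L_s = d·N_t = 11.4 × 19 = 216.6 mm

217 mm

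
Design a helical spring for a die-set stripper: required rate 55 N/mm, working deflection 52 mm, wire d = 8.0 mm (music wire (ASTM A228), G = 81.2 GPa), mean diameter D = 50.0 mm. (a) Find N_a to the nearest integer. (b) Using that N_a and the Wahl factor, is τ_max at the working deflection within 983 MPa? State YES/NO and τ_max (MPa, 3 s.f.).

(a) 6 coils; (b) YES, τ_max = 890 MPa

N_a = Gd⁴/(8D³k) = (81.2×10³)(8.0⁴)/(8·50.0³·55) = 6.047 → N_a = 6
Actual rate k = Gd⁴/(8D³·6) = 55.433 N/mm
Working load F = kδ = 55.433·52 = 2882.5 N
C = 50.0/8.0 = 6.2500; K_W = (4C−1)/(4C−4)+0.615/C = 1.2413
τ_max = K_W·8FD/(πd³) = 1.2413·716.82 = 889.75 MPa
τ_max ≤ 983 MPa → acceptable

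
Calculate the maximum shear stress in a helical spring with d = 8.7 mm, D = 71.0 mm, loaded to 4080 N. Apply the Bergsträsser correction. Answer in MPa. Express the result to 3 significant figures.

Spring index C = D/d = 71.0/8.7 = 8.1609
K_B = (4C+2)/(4C−3) = 34.644/29.644 = 1.1687
τ₀ = 8FD/(πd³) = 8·4080·71.0/(π·8.7³) = 2.31744e+06/2068.7 = 1120.2 MPa
τ_max = K·τ₀ = 1.1687 × 1120.2 = 1309.2 MPa

1310 MPa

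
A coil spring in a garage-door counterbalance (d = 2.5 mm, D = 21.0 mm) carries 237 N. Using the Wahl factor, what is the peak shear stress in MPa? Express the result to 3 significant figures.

953 MPa

Spring index C = D/d = 21.0/2.5 = 8.4000
K_W = (4C−1)/(4C−4) + 0.615/C = 32.600/29.600 + 0.0732 = 1.1746
τ₀ = 8FD/(πd³) = 8·237·21.0/(π·2.5³) = 39816/49.087 = 811.12 MPa
τ_max = K·τ₀ = 1.1746 × 811.12 = 952.72 MPa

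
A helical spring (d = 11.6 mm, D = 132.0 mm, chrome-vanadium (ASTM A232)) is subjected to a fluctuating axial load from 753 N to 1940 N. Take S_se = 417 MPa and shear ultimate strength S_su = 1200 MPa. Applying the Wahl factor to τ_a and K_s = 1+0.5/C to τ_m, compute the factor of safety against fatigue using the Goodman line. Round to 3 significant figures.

1.67

C = D/d = 132.0/11.6 = 11.3793; K_W = (4C−1)/(4C−4)+0.615/C = 1.1263; K_s = 1+0.5/C = 1.0439
F_a = (F_max−F_min)/2 = 593.5 N; F_m = (F_max+F_min)/2 = 1346.5 N
τ_a = K_W·8F_aD/(πd³) = 1.1263 × 127.81 = 143.95 MPa
τ_m = K_s·8F_mD/(πd³) = 1.0439 × 289.97 = 302.71 MPa
Goodman: 1/n_f = τ_a/S_se + τ_m/S_su = 143.95/417 + 302.71/1200 = 0.34521 + 0.25226 = 0.59746
n_f = 1/0.59746 = 1.674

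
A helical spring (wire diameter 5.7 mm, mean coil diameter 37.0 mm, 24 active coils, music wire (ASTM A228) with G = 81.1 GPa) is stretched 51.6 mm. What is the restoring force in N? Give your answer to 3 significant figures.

k = Gd⁴/(8D³N_a) = (81.1×10³)(5.7⁴)/(8·37.0³·24) = 8.8027 N/mm
F = k·δ = 8.8027 × 51.6 = 454.22 N

454 N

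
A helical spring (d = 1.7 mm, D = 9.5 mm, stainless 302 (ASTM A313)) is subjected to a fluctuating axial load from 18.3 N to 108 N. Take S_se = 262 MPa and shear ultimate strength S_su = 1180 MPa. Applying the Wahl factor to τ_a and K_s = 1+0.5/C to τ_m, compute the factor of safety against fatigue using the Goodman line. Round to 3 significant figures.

0.735

C = D/d = 9.5/1.7 = 5.5882; K_W = (4C−1)/(4C−4)+0.615/C = 1.2735; K_s = 1+0.5/C = 1.0895
F_a = (F_max−F_min)/2 = 44.85 N; F_m = (F_max+F_min)/2 = 63.15 N
τ_a = K_W·8F_aD/(πd³) = 1.2735 × 220.84 = 281.24 MPa
τ_m = K_s·8F_mD/(πd³) = 1.0895 × 310.95 = 338.77 MPa
Goodman: 1/n_f = τ_a/S_se + τ_m/S_su = 281.24/262 + 338.77/1180 = 1.07345 + 0.28709 = 1.3605
n_f = 1/1.3605 = 0.735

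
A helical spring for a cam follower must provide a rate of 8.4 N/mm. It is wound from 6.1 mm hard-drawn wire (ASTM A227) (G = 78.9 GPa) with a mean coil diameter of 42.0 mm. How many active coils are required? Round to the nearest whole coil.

N_a = Gd⁴/(8D³k) = (78.9×10³ × 6.1⁴)/(8 × 42.0³ × 8.4)
    = 1.09244e+08 / 4.97871e+06 = 21.94 → 22 coils

22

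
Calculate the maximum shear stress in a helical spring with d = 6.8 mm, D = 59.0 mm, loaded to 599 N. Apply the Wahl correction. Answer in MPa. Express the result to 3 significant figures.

334 MPa

Spring index C = D/d = 59.0/6.8 = 8.6765
K_W = (4C−1)/(4C−4) + 0.615/C = 33.706/30.706 + 0.0709 = 1.1686
τ₀ = 8FD/(πd³) = 8·599·59.0/(π·6.8³) = 282728/987.82 = 286.21 MPa
τ_max = K·τ₀ = 1.1686 × 286.21 = 334.47 MPa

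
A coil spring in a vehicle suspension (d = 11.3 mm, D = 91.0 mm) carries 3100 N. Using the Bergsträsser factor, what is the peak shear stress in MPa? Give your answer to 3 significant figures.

583 MPa

Spring index C = D/d = 91.0/11.3 = 8.0531
K_B = (4C+2)/(4C−3) = 34.212/29.212 = 1.1712
τ₀ = 8FD/(πd³) = 8·3100·91.0/(π·11.3³) = 2.2568e+06/4533 = 497.86 MPa
τ_max = K·τ₀ = 1.1712 × 497.86 = 583.07 MPa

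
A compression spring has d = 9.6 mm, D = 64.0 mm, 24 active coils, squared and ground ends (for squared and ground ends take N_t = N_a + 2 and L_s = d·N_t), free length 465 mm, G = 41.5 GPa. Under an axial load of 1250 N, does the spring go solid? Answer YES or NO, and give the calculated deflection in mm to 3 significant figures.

NO, δ = 178 mm

k = Gd⁴/(8D³N_a) = (41.5×10³)(9.6⁴)/(8·64.0³·24) = 7.0031 N/mm
N_t = 26; L_s = 9.6·26 = 249.6 mm; δ_solid = L₀ − L_s = 465 − 249.6 = 215.4 mm
δ = F/k = 1250/7.0031 = 178.49 mm
δ < δ_solid → spring does not go solid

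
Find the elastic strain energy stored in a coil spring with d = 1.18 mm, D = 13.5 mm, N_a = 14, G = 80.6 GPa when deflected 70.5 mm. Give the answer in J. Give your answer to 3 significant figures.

k = Gd⁴/(8D³N_a) = (80.6×10³)(1.18⁴)/(8·13.5³·14) = 0.56708 N/mm
U = ½kδ² = 0.5 × 0.56708 × 70.5² = 1409.3 N·mm = 1.4093 J

1.41 J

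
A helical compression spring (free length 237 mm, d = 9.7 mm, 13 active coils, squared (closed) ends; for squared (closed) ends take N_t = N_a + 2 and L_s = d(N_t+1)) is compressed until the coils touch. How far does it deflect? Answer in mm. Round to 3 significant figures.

81.8 mm

N_t = 15; L_s = 9.7·16 = 155.2 mm
δ_solid = L₀ − L_s = 237 − 155.2 = 81.8 mm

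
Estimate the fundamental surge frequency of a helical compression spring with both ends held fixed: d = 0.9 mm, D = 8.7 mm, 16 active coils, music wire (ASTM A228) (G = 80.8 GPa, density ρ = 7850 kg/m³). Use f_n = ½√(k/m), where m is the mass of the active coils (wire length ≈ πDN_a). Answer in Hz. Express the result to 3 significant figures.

k = Gd⁴/(8D³N_a) = (80.8×10³)(0.9⁴)/(8·8.7³·16) = 0.62895 N/mm = 628.95 N/m
Wire length L = πDN_a = π·8.7·16 = 437.31 mm
m = ρ·(πd²/4)·L = 7850 × 0.63617×10⁻⁶ m² × 0.43731 m = 0.0021839 kg
f_n = ½√(k/m) = 0.5·√(628.95/0.0021839) = 0.5·√(2.8799e+05) = 268.32 Hz

268 Hz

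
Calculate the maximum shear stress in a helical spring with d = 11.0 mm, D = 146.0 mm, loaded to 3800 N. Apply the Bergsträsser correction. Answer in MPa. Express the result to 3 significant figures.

Spring index C = D/d = 146.0/11.0 = 13.2727
K_B = (4C+2)/(4C−3) = 55.091/50.091 = 1.0998
τ₀ = 8FD/(πd³) = 8·3800·146.0/(π·11.0³) = 4.4384e+06/4181.5 = 1061.4 MPa
τ_max = K·τ₀ = 1.0998 × 1061.4 = 1167.4 MPa

1170 MPa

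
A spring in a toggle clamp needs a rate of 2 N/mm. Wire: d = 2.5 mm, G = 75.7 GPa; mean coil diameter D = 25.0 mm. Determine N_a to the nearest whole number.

12

N_a = Gd⁴/(8D³k) = (75.7×10³ × 2.5⁴)/(8 × 25.0³ × 2)
    = 2.95703e+06 / 250000 = 11.83 → 12 coils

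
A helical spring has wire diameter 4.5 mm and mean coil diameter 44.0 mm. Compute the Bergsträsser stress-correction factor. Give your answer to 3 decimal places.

1.138

C = D/d = 44.0/4.5 = 9.7778
K_B = (4C+2)/(4C−3) = 41.111/36.111 = 1.1385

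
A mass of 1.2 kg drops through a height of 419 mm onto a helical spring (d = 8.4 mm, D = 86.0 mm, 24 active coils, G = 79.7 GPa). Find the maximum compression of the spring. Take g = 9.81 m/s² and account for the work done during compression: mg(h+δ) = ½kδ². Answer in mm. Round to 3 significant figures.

k = Gd⁴/(8D³N_a) = (79.7×10³)(8.4⁴)/(8·86.0³·24) = 3.2492 N/mm
W = mg = 1.2 × 9.81 = 11.772 N
½kδ² − Wδ − Wh = 0 → δ = (W + √(W² + 2kWh))/k
δ = (11.772 + √(138.58 + 32053.3))/3.2492 = (11.772 + 179.42)/3.2492 = 58.843 mm

58.8 mm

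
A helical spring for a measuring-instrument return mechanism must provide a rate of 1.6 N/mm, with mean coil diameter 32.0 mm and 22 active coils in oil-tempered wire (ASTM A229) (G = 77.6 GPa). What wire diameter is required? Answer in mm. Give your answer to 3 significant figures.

3.30 mm

d = (8D³N_a·k / G)^(1/4) = (8·32.0³·22·1.6 / (77.6×10³))^0.25
  = (118.91)^0.25 = 3.3022 mm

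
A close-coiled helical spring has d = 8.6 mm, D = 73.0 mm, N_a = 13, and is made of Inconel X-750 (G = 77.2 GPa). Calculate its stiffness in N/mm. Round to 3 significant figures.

k = Gd⁴/(8D³N_a) = (77.2×10³ × 8.6⁴) / (8 × 73.0³ × 13)
  = 4.2229e+08 / 4.04578e+07 = 10.438 N/mm

10.4 N/mm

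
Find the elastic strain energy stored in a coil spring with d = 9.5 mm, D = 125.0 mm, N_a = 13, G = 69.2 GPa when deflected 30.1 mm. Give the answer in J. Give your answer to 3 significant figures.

k = Gd⁴/(8D³N_a) = (69.2×10³)(9.5⁴)/(8·125.0³·13) = 2.7748 N/mm
U = ½kδ² = 0.5 × 2.7748 × 30.1² = 1257 N·mm = 1.257 J

1.26 J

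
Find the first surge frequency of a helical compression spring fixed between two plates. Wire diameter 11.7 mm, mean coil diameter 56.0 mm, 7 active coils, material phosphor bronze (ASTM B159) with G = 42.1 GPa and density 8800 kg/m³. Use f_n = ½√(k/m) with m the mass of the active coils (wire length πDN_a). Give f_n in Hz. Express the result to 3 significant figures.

131 Hz

k = Gd⁴/(8D³N_a) = (42.1×10³)(11.7⁴)/(8·56.0³·7) = 80.218 N/mm = 80218 N/m
Wire length L = πDN_a = π·56.0·7 = 1231.5 mm
m = ρ·(πd²/4)·L = 8800 × 107.51×10⁻⁶ m² × 1.2315 m = 1.1651 kg
f_n = ½√(k/m) = 0.5·√(80218/1.1651) = 0.5·√(68848) = 131.19 Hz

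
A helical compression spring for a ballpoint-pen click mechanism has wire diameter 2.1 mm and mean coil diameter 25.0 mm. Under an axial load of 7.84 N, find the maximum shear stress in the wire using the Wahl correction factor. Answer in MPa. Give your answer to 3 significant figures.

Spring index C = D/d = 25.0/2.1 = 11.9048
K_W = (4C−1)/(4C−4) + 0.615/C = 46.619/43.619 + 0.0517 = 1.1204
τ₀ = 8FD/(πd³) = 8·7.84·25.0/(π·2.1³) = 1568/29.094 = 53.894 MPa
τ_max = K·τ₀ = 1.1204 × 53.894 = 60.385 MPa

60.4 MPa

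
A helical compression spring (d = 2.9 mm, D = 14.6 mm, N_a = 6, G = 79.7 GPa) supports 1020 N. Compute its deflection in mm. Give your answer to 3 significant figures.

k = Gd⁴/(8D³N_a) = (79.7×10³)(2.9⁴)/(8·14.6³·6) = 37.736 N/mm
δ = F/k = 1020 / 37.736 = 27.03 mm

27.0 mm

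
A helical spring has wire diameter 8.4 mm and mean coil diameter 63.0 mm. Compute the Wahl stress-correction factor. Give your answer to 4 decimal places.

1.1974

C = D/d = 63.0/8.4 = 7.5000
K_W = (4C−1)/(4C−4) + 0.615/C = 29.000/26.000 + 0.0820 = 1.1974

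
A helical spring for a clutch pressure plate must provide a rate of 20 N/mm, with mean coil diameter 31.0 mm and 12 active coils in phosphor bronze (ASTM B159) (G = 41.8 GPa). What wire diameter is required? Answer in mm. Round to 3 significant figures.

6.08 mm

d = (8D³N_a·k / G)^(1/4) = (8·31.0³·12·20 / (41.8×10³))^0.25
  = (1368.4)^0.25 = 6.0821 mm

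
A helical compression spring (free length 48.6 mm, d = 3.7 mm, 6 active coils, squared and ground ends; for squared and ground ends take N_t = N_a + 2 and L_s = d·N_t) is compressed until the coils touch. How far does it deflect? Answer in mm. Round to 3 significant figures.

N_t = 8; L_s = 3.7·8 = 29.6 mm
δ_solid = L₀ − L_s = 48.6 − 29.6 = 19 mm

19.0 mm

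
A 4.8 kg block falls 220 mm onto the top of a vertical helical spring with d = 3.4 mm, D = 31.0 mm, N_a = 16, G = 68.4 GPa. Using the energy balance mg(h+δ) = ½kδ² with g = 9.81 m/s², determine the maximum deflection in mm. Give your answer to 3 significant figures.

115 mm

k = Gd⁴/(8D³N_a) = (68.4×10³)(3.4⁴)/(8·31.0³·16) = 2.397 N/mm
W = mg = 4.8 × 9.81 = 47.088 N
½kδ² − Wδ − Wh = 0 → δ = (W + √(W² + 2kWh))/k
δ = (47.088 + √(2217.3 + 49663.8))/2.397 = (47.088 + 227.77)/2.397 = 114.67 mm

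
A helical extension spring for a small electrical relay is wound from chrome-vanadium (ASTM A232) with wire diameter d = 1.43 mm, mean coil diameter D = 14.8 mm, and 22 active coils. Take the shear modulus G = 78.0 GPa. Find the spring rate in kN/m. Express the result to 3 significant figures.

k = Gd⁴/(8D³N_a) = (78.0×10³ × 1.43⁴) / (8 × 14.8³ × 22)
  = 326166 / 570555 = 0.57166 N/mm

0.572 kN/m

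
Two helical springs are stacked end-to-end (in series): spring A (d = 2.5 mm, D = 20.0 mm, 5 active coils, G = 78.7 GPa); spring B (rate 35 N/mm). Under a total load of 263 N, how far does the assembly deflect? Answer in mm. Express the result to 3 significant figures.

k_A = Gd⁴/(8D³N_a) = (78.7×10³)(2.5⁴)/(8·20.0³·5) = 9.6069 N/mm
Series: 1/k_eq = 1/9.6069 + 1/35 = 0.13266; k_eq = 7.5379 N/mm
δ = F/k_eq = 263/7.5379 = 34.89 mm

34.9 mm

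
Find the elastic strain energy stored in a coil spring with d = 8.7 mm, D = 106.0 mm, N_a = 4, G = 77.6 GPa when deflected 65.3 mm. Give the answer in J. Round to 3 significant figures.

k = Gd⁴/(8D³N_a) = (77.6×10³)(8.7⁴)/(8·106.0³·4) = 11.665 N/mm
U = ½kδ² = 0.5 × 11.665 × 65.3² = 24870 N·mm = 24.87 J

24.9 J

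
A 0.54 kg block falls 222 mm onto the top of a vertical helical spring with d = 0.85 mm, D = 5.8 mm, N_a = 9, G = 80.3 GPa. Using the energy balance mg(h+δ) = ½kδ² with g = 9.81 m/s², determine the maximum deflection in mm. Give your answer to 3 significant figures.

k = Gd⁴/(8D³N_a) = (80.3×10³)(0.85⁴)/(8·5.8³·9) = 2.9838 N/mm
W = mg = 0.54 × 9.81 = 5.2974 N
½kδ² − Wδ − Wh = 0 → δ = (W + √(W² + 2kWh))/k
δ = (5.2974 + √(28.062 + 7018.12))/2.9838 = (5.2974 + 83.942)/2.9838 = 29.907 mm

29.9 mm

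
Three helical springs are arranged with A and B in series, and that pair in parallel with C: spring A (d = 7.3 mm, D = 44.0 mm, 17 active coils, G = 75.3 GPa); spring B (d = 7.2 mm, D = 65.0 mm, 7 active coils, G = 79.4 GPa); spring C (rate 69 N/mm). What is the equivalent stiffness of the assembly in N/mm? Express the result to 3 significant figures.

k_A = Gd⁴/(8D³N_a) = (75.3×10³)(7.3⁴)/(8·44.0³·17) = 18.458 N/mm
k_B = Gd⁴/(8D³N_a) = (79.4×10³)(7.2⁴)/(8·65.0³·7) = 13.875 N/mm
Springs A,B series: k_AB = 1/(1/18.458+1/13.875) = 7.9208 N/mm; parallel with C: k_eq = 7.9208+69 = 76.921 N/mm

76.9 N/mm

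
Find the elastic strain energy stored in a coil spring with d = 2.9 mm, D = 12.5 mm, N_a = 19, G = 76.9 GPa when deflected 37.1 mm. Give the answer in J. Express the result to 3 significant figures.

k = Gd⁴/(8D³N_a) = (76.9×10³)(2.9⁴)/(8·12.5³·19) = 18.321 N/mm
U = ½kδ² = 0.5 × 18.321 × 37.1² = 12608 N·mm = 12.608 J

12.6 J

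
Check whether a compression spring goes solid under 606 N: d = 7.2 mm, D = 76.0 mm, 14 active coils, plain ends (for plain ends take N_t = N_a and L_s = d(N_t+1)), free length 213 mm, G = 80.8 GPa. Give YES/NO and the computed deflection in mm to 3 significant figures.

k = Gd⁴/(8D³N_a) = (80.8×10³)(7.2⁴)/(8·76.0³·14) = 4.4165 N/mm
N_t = 14; L_s = 7.2·15 = 108 mm; δ_solid = L₀ − L_s = 213 − 108 = 105 mm
δ = F/k = 606/4.4165 = 137.21 mm
δ ≥ δ_solid → spring goes solid

YES, δ = 137 mm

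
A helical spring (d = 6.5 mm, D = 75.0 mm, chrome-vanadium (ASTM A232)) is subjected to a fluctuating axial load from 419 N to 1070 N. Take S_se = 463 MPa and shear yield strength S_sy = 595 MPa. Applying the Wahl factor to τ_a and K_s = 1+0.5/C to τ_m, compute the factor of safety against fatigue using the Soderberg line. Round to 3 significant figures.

0.686

C = D/d = 75.0/6.5 = 11.5385; K_W = (4C−1)/(4C−4)+0.615/C = 1.1245; K_s = 1+0.5/C = 1.0433
F_a = (F_max−F_min)/2 = 325.5 N; F_m = (F_max+F_min)/2 = 744.5 N
τ_a = K_W·8F_aD/(πd³) = 1.1245 × 226.37 = 254.54 MPa
τ_m = K_s·8F_mD/(πd³) = 1.0433 × 517.76 = 540.19 MPa
Soderberg: 1/n_f = τ_a/S_se + τ_m/S_sy = 254.54/463 + 540.19/595 = 0.54977 + 0.90789 = 1.4577
n_f = 1/1.4577 = 0.686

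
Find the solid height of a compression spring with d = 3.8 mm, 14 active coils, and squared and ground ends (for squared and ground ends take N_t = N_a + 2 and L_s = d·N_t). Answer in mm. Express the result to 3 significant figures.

squared and ground ends: N_t = N_a + 2 = 14 + 2 = 16
L_s = d·N_t = 3.8 × 16 = 60.8 mm

60.8 mm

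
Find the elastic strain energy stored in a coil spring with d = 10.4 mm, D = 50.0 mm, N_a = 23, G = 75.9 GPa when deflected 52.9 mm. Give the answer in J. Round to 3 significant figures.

54.0 J

k = Gd⁴/(8D³N_a) = (75.9×10³)(10.4⁴)/(8·50.0³·23) = 38.605 N/mm
U = ½kδ² = 0.5 × 38.605 × 52.9² = 54017 N·mm = 54.017 J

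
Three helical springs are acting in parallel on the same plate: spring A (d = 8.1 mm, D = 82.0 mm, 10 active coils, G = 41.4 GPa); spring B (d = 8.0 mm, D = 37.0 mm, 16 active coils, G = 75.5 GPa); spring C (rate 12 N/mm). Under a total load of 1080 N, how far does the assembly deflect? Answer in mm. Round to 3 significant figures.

k_A = Gd⁴/(8D³N_a) = (41.4×10³)(8.1⁴)/(8·82.0³·10) = 4.0403 N/mm
k_B = Gd⁴/(8D³N_a) = (75.5×10³)(8.0⁴)/(8·37.0³·16) = 47.697 N/mm
Parallel: k_eq = 4.0403 + 47.697 + 12 = 63.737 N/mm
δ = F/k_eq = 1080/63.737 = 16.945 mm

16.9 mm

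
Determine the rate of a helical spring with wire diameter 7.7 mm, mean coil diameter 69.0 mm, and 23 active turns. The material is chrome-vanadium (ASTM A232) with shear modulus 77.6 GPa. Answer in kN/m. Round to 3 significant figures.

4.51 kN/m

k = Gd⁴/(8D³N_a) = (77.6×10³ × 7.7⁴) / (8 × 69.0³ × 23)
  = 2.72788e+08 / 6.04457e+07 = 4.5129 N/mm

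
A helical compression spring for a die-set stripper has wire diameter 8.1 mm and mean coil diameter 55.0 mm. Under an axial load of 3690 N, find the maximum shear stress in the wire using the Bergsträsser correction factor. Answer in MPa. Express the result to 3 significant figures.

1170 MPa

Spring index C = D/d = 55.0/8.1 = 6.7901
K_B = (4C+2)/(4C−3) = 29.160/24.160 = 1.2069
τ₀ = 8FD/(πd³) = 8·3690·55.0/(π·8.1³) = 1.6236e+06/1669.6 = 972.47 MPa
τ_max = K·τ₀ = 1.2069 × 972.47 = 1173.7 MPa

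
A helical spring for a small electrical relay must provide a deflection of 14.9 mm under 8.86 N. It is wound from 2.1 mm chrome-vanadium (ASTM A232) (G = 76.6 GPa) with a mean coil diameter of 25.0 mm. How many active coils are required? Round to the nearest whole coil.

20

Required rate k = F/δ = 8.86/14.9 = 0.59463 N/mm
N_a = Gd⁴/(8D³k) = (76.6×10³ × 2.1⁴)/(8 × 25.0³ × 0.59463)
    = 1.48972e+06 / 74328.9 = 20.04 → 20 coils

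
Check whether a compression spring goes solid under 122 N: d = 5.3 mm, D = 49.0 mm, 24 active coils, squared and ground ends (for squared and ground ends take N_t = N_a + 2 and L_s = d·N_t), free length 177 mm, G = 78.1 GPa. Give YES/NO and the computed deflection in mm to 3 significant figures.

YES, δ = 44.7 mm

k = Gd⁴/(8D³N_a) = (78.1×10³)(5.3⁴)/(8·49.0³·24) = 2.7281 N/mm
N_t = 26; L_s = 5.3·26 = 137.8 mm; δ_solid = L₀ − L_s = 177 − 137.8 = 39.2 mm
δ = F/k = 122/2.7281 = 44.719 mm
δ ≥ δ_solid → spring goes solid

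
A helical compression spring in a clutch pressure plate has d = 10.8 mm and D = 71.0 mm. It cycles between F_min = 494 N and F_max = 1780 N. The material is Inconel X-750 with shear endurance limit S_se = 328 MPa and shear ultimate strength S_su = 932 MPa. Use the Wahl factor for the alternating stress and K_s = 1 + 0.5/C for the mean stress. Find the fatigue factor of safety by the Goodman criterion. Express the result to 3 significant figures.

C = D/d = 71.0/10.8 = 6.5741; K_W = (4C−1)/(4C−4)+0.615/C = 1.2281; K_s = 1+0.5/C = 1.0761
F_a = (F_max−F_min)/2 = 643 N; F_m = (F_max+F_min)/2 = 1137 N
τ_a = K_W·8F_aD/(πd³) = 1.2281 × 92.286 = 113.34 MPa
τ_m = K_s·8F_mD/(πd³) = 1.0761 × 163.19 = 175.6 MPa
Goodman: 1/n_f = τ_a/S_se + τ_m/S_su = 113.34/328 + 175.6/932 = 0.34554 + 0.18841 = 0.53395
n_f = 1/0.53395 = 1.873

1.87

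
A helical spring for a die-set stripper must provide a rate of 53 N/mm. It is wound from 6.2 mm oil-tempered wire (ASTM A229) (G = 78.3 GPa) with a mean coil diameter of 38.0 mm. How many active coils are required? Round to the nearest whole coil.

5

N_a = Gd⁴/(8D³k) = (78.3×10³ × 6.2⁴)/(8 × 38.0³ × 53)
    = 1.15699e+08 / 2.32657e+07 = 4.973 → 5 coils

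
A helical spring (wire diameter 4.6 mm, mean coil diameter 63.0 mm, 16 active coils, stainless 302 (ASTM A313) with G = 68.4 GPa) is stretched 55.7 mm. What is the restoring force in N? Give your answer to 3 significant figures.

53.3 N

k = Gd⁴/(8D³N_a) = (68.4×10³)(4.6⁴)/(8·63.0³·16) = 0.95688 N/mm
F = k·δ = 0.95688 × 55.7 = 53.298 N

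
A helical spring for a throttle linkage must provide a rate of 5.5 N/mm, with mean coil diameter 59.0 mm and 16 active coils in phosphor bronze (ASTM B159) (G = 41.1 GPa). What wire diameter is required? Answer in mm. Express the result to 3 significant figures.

7.70 mm

d = (8D³N_a·k / G)^(1/4) = (8·59.0³·16·5.5 / (41.1×10³))^0.25
  = (3517.9)^0.25 = 7.7014 mm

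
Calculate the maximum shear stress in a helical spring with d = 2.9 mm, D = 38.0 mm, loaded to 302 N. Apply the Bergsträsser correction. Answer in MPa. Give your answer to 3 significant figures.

Spring index C = D/d = 38.0/2.9 = 13.1034
K_B = (4C+2)/(4C−3) = 54.414/49.414 = 1.1012
τ₀ = 8FD/(πd³) = 8·302·38.0/(π·2.9³) = 91808/76.62 = 1198.2 MPa
τ_max = K·τ₀ = 1.1012 × 1198.2 = 1319.5 MPa

1320 MPa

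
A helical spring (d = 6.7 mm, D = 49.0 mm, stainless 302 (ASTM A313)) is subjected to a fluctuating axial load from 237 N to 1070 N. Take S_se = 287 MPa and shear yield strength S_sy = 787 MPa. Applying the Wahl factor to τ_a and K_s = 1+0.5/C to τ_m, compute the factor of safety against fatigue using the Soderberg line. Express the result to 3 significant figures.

0.916

C = D/d = 49.0/6.7 = 7.3134; K_W = (4C−1)/(4C−4)+0.615/C = 1.2029; K_s = 1+0.5/C = 1.0684
F_a = (F_max−F_min)/2 = 416.5 N; F_m = (F_max+F_min)/2 = 653.5 N
τ_a = K_W·8F_aD/(πd³) = 1.2029 × 172.79 = 207.85 MPa
τ_m = K_s·8F_mD/(πd³) = 1.0684 × 271.12 = 289.65 MPa
Soderberg: 1/n_f = τ_a/S_se + τ_m/S_sy = 207.85/287 + 289.65/787 = 0.72422 + 0.36805 = 1.0923
n_f = 1/1.0923 = 0.9155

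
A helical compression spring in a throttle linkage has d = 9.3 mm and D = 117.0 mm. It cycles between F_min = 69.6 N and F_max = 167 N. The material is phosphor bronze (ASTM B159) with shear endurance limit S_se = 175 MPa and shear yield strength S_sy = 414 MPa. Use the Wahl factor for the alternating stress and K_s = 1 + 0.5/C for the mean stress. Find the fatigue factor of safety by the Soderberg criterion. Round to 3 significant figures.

4.45

C = D/d = 117.0/9.3 = 12.5806; K_W = (4C−1)/(4C−4)+0.615/C = 1.1136; K_s = 1+0.5/C = 1.0397
F_a = (F_max−F_min)/2 = 48.7 N; F_m = (F_max+F_min)/2 = 118.3 N
τ_a = K_W·8F_aD/(πd³) = 1.1136 × 18.039 = 20.089 MPa
τ_m = K_s·8F_mD/(πd³) = 1.0397 × 43.819 = 45.56 MPa
Soderberg: 1/n_f = τ_a/S_se + τ_m/S_sy = 20.089/175 + 45.56/414 = 0.11479 + 0.11005 = 0.22484
n_f = 1/0.22484 = 4.448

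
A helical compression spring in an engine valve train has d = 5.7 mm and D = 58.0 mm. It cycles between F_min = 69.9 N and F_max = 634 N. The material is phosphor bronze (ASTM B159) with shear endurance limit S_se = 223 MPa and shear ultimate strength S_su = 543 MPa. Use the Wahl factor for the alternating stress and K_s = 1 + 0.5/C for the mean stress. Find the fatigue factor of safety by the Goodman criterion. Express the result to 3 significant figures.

C = D/d = 58.0/5.7 = 10.1754; K_W = (4C−1)/(4C−4)+0.615/C = 1.1422; K_s = 1+0.5/C = 1.0491
F_a = (F_max−F_min)/2 = 282.05 N; F_m = (F_max+F_min)/2 = 351.95 N
τ_a = K_W·8F_aD/(πd³) = 1.1422 × 224.94 = 256.92 MPa
τ_m = K_s·8F_mD/(πd³) = 1.0491 × 280.69 = 294.48 MPa
Goodman: 1/n_f = τ_a/S_se + τ_m/S_su = 256.92/223 + 294.48/543 = 1.15212 + 0.54232 = 1.6944
n_f = 1/1.6944 = 0.5902

0.590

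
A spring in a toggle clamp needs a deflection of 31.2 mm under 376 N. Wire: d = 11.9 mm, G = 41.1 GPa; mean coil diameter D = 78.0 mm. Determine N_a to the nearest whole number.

Required rate k = F/δ = 376/31.2 = 12.051 N/mm
N_a = Gd⁴/(8D³k) = (41.1×10³ × 11.9⁴)/(8 × 78.0³ × 12.051)
    = 8.24194e+08 / 4.57517e+07 = 18.01 → 18 coils

18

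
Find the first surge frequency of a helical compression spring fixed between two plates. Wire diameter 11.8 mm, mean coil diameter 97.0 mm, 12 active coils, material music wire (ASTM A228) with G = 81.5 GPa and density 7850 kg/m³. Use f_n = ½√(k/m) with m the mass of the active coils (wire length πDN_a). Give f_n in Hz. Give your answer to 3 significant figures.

37.9 Hz

k = Gd⁴/(8D³N_a) = (81.5×10³)(11.8⁴)/(8·97.0³·12) = 18.034 N/mm = 18034 N/m
Wire length L = πDN_a = π·97.0·12 = 3656.8 mm
m = ρ·(πd²/4)·L = 7850 × 109.36×10⁻⁶ m² × 3.6568 m = 3.1393 kg
f_n = ½√(k/m) = 0.5·√(18034/3.1393) = 0.5·√(5744.8) = 37.897 Hz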